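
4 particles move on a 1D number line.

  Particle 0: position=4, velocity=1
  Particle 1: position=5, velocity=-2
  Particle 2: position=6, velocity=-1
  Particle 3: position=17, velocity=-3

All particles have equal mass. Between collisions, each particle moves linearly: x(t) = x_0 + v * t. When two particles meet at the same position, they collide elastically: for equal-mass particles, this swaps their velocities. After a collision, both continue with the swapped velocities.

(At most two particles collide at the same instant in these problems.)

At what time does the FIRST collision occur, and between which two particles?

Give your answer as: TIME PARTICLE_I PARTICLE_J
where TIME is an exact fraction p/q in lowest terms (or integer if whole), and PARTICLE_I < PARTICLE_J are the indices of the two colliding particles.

Answer: 1/3 0 1

Derivation:
Pair (0,1): pos 4,5 vel 1,-2 -> gap=1, closing at 3/unit, collide at t=1/3
Pair (1,2): pos 5,6 vel -2,-1 -> not approaching (rel speed -1 <= 0)
Pair (2,3): pos 6,17 vel -1,-3 -> gap=11, closing at 2/unit, collide at t=11/2
Earliest collision: t=1/3 between 0 and 1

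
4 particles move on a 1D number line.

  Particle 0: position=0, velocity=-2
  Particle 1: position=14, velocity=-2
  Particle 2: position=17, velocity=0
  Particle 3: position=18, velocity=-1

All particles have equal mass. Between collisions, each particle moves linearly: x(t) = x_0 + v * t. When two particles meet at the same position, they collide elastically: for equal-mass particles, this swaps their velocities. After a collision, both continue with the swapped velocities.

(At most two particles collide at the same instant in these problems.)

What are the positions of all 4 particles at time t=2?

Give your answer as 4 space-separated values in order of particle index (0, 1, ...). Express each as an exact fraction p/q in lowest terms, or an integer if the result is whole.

Collision at t=1: particles 2 and 3 swap velocities; positions: p0=-2 p1=12 p2=17 p3=17; velocities now: v0=-2 v1=-2 v2=-1 v3=0
Advance to t=2 (no further collisions before then); velocities: v0=-2 v1=-2 v2=-1 v3=0; positions = -4 10 16 17

Answer: -4 10 16 17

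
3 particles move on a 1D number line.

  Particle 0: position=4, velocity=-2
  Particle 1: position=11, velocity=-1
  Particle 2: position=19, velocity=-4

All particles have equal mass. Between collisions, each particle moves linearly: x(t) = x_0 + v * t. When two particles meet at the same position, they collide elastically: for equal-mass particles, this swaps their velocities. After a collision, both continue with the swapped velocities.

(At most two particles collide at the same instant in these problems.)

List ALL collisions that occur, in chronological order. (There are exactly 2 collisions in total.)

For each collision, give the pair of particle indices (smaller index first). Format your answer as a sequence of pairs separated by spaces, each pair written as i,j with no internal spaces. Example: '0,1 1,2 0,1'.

Collision at t=8/3: particles 1 and 2 swap velocities; positions: p0=-4/3 p1=25/3 p2=25/3; velocities now: v0=-2 v1=-4 v2=-1
Collision at t=15/2: particles 0 and 1 swap velocities; positions: p0=-11 p1=-11 p2=7/2; velocities now: v0=-4 v1=-2 v2=-1

Answer: 1,2 0,1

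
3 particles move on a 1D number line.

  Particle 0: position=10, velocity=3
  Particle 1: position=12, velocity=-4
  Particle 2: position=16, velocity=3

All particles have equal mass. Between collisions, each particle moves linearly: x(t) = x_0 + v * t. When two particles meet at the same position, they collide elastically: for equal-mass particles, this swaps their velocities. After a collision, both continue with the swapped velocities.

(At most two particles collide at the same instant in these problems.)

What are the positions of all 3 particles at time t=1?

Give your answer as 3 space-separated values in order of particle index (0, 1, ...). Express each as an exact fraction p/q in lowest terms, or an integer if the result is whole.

Collision at t=2/7: particles 0 and 1 swap velocities; positions: p0=76/7 p1=76/7 p2=118/7; velocities now: v0=-4 v1=3 v2=3
Advance to t=1 (no further collisions before then); velocities: v0=-4 v1=3 v2=3; positions = 8 13 19

Answer: 8 13 19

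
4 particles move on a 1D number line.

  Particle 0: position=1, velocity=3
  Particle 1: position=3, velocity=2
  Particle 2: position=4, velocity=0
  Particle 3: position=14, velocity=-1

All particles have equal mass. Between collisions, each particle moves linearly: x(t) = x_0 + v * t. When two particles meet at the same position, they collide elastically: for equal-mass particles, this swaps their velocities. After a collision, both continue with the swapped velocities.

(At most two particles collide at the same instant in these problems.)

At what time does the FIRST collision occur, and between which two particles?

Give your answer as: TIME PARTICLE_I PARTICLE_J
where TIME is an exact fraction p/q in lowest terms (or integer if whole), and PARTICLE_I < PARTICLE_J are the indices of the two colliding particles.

Pair (0,1): pos 1,3 vel 3,2 -> gap=2, closing at 1/unit, collide at t=2
Pair (1,2): pos 3,4 vel 2,0 -> gap=1, closing at 2/unit, collide at t=1/2
Pair (2,3): pos 4,14 vel 0,-1 -> gap=10, closing at 1/unit, collide at t=10
Earliest collision: t=1/2 between 1 and 2

Answer: 1/2 1 2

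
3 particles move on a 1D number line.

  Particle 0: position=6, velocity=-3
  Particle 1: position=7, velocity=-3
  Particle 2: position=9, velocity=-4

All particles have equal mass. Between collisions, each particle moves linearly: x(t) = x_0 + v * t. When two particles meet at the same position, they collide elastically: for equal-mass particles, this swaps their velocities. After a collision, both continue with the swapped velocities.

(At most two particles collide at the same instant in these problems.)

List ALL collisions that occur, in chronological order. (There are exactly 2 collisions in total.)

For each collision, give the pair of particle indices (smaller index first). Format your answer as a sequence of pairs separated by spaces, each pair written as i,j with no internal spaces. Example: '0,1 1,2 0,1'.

Collision at t=2: particles 1 and 2 swap velocities; positions: p0=0 p1=1 p2=1; velocities now: v0=-3 v1=-4 v2=-3
Collision at t=3: particles 0 and 1 swap velocities; positions: p0=-3 p1=-3 p2=-2; velocities now: v0=-4 v1=-3 v2=-3

Answer: 1,2 0,1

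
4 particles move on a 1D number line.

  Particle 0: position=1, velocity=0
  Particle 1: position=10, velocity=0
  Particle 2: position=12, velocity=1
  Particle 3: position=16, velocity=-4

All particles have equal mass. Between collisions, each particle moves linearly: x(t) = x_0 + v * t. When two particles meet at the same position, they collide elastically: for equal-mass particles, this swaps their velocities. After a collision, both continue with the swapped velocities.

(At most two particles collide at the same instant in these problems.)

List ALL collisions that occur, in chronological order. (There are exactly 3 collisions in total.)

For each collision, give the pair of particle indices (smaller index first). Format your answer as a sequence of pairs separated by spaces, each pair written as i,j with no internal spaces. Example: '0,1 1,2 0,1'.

Answer: 2,3 1,2 0,1

Derivation:
Collision at t=4/5: particles 2 and 3 swap velocities; positions: p0=1 p1=10 p2=64/5 p3=64/5; velocities now: v0=0 v1=0 v2=-4 v3=1
Collision at t=3/2: particles 1 and 2 swap velocities; positions: p0=1 p1=10 p2=10 p3=27/2; velocities now: v0=0 v1=-4 v2=0 v3=1
Collision at t=15/4: particles 0 and 1 swap velocities; positions: p0=1 p1=1 p2=10 p3=63/4; velocities now: v0=-4 v1=0 v2=0 v3=1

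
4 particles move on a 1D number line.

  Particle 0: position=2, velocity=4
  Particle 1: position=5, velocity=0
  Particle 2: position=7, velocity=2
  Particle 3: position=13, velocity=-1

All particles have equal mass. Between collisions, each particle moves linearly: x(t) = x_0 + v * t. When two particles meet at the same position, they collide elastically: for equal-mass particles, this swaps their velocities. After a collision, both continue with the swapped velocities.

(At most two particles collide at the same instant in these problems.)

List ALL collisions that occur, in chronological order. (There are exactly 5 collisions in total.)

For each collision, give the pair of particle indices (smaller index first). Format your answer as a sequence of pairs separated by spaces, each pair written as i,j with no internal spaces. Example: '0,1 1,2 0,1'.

Collision at t=3/4: particles 0 and 1 swap velocities; positions: p0=5 p1=5 p2=17/2 p3=49/4; velocities now: v0=0 v1=4 v2=2 v3=-1
Collision at t=2: particles 2 and 3 swap velocities; positions: p0=5 p1=10 p2=11 p3=11; velocities now: v0=0 v1=4 v2=-1 v3=2
Collision at t=11/5: particles 1 and 2 swap velocities; positions: p0=5 p1=54/5 p2=54/5 p3=57/5; velocities now: v0=0 v1=-1 v2=4 v3=2
Collision at t=5/2: particles 2 and 3 swap velocities; positions: p0=5 p1=21/2 p2=12 p3=12; velocities now: v0=0 v1=-1 v2=2 v3=4
Collision at t=8: particles 0 and 1 swap velocities; positions: p0=5 p1=5 p2=23 p3=34; velocities now: v0=-1 v1=0 v2=2 v3=4

Answer: 0,1 2,3 1,2 2,3 0,1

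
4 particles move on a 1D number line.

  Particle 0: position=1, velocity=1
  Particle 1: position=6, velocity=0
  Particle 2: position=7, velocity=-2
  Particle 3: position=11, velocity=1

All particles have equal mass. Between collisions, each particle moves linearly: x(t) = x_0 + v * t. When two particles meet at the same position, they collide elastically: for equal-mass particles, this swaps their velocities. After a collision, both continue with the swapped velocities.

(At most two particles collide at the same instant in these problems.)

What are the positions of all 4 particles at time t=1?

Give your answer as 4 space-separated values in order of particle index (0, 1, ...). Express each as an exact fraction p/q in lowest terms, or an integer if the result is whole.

Collision at t=1/2: particles 1 and 2 swap velocities; positions: p0=3/2 p1=6 p2=6 p3=23/2; velocities now: v0=1 v1=-2 v2=0 v3=1
Advance to t=1 (no further collisions before then); velocities: v0=1 v1=-2 v2=0 v3=1; positions = 2 5 6 12

Answer: 2 5 6 12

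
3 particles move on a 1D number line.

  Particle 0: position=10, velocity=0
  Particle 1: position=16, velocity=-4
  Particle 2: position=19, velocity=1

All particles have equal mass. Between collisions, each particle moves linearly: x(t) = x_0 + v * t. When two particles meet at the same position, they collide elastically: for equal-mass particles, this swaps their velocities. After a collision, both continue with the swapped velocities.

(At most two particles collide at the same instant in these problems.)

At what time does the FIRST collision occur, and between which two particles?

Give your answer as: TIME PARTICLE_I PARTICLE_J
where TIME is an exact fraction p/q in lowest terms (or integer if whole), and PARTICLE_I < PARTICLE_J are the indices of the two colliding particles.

Answer: 3/2 0 1

Derivation:
Pair (0,1): pos 10,16 vel 0,-4 -> gap=6, closing at 4/unit, collide at t=3/2
Pair (1,2): pos 16,19 vel -4,1 -> not approaching (rel speed -5 <= 0)
Earliest collision: t=3/2 between 0 and 1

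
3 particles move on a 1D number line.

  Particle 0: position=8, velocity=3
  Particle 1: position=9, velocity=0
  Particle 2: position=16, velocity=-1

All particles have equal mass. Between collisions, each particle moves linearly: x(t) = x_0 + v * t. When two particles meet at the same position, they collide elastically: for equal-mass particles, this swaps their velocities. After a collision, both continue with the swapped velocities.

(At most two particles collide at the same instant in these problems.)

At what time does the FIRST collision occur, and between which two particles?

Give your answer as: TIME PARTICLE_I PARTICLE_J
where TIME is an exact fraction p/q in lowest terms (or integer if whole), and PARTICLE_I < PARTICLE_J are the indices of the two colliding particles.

Answer: 1/3 0 1

Derivation:
Pair (0,1): pos 8,9 vel 3,0 -> gap=1, closing at 3/unit, collide at t=1/3
Pair (1,2): pos 9,16 vel 0,-1 -> gap=7, closing at 1/unit, collide at t=7
Earliest collision: t=1/3 between 0 and 1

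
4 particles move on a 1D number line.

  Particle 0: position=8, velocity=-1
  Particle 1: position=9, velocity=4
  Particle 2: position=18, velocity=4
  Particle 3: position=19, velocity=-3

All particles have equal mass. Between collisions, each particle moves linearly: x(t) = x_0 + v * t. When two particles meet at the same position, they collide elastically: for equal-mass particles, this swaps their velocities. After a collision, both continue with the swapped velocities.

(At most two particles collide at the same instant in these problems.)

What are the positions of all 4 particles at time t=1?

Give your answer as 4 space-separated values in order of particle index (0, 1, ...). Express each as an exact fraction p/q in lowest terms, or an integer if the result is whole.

Collision at t=1/7: particles 2 and 3 swap velocities; positions: p0=55/7 p1=67/7 p2=130/7 p3=130/7; velocities now: v0=-1 v1=4 v2=-3 v3=4
Advance to t=1 (no further collisions before then); velocities: v0=-1 v1=4 v2=-3 v3=4; positions = 7 13 16 22

Answer: 7 13 16 22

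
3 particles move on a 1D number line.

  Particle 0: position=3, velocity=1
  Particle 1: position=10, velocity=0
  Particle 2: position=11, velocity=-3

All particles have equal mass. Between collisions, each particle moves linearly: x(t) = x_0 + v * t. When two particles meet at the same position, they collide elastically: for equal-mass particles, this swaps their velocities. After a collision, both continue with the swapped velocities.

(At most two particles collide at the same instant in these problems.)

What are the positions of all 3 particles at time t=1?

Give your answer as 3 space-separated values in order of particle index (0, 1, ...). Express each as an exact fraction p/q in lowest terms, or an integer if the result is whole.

Answer: 4 8 10

Derivation:
Collision at t=1/3: particles 1 and 2 swap velocities; positions: p0=10/3 p1=10 p2=10; velocities now: v0=1 v1=-3 v2=0
Advance to t=1 (no further collisions before then); velocities: v0=1 v1=-3 v2=0; positions = 4 8 10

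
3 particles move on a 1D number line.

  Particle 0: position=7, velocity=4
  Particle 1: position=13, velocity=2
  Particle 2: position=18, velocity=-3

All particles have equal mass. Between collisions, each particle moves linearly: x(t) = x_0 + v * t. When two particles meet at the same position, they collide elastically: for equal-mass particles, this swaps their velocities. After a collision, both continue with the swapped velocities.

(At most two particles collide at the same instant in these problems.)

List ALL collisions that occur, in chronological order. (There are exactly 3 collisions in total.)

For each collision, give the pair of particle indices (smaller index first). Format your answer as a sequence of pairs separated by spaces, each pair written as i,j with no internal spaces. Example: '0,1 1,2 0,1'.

Answer: 1,2 0,1 1,2

Derivation:
Collision at t=1: particles 1 and 2 swap velocities; positions: p0=11 p1=15 p2=15; velocities now: v0=4 v1=-3 v2=2
Collision at t=11/7: particles 0 and 1 swap velocities; positions: p0=93/7 p1=93/7 p2=113/7; velocities now: v0=-3 v1=4 v2=2
Collision at t=3: particles 1 and 2 swap velocities; positions: p0=9 p1=19 p2=19; velocities now: v0=-3 v1=2 v2=4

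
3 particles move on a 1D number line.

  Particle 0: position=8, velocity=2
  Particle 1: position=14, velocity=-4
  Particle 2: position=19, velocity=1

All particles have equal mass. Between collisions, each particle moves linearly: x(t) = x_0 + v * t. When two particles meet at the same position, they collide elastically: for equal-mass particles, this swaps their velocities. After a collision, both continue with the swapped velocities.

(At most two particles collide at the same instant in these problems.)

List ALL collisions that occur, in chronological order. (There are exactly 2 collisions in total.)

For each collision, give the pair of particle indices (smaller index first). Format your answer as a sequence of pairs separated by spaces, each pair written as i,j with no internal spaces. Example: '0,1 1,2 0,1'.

Answer: 0,1 1,2

Derivation:
Collision at t=1: particles 0 and 1 swap velocities; positions: p0=10 p1=10 p2=20; velocities now: v0=-4 v1=2 v2=1
Collision at t=11: particles 1 and 2 swap velocities; positions: p0=-30 p1=30 p2=30; velocities now: v0=-4 v1=1 v2=2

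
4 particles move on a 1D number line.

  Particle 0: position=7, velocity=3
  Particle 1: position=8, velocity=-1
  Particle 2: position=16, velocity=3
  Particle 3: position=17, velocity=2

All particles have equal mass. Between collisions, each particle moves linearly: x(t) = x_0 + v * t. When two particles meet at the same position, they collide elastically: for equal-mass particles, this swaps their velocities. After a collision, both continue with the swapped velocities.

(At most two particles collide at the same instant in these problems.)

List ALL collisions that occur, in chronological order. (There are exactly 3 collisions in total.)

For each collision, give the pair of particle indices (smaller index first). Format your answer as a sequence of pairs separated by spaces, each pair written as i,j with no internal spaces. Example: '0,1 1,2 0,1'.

Answer: 0,1 2,3 1,2

Derivation:
Collision at t=1/4: particles 0 and 1 swap velocities; positions: p0=31/4 p1=31/4 p2=67/4 p3=35/2; velocities now: v0=-1 v1=3 v2=3 v3=2
Collision at t=1: particles 2 and 3 swap velocities; positions: p0=7 p1=10 p2=19 p3=19; velocities now: v0=-1 v1=3 v2=2 v3=3
Collision at t=10: particles 1 and 2 swap velocities; positions: p0=-2 p1=37 p2=37 p3=46; velocities now: v0=-1 v1=2 v2=3 v3=3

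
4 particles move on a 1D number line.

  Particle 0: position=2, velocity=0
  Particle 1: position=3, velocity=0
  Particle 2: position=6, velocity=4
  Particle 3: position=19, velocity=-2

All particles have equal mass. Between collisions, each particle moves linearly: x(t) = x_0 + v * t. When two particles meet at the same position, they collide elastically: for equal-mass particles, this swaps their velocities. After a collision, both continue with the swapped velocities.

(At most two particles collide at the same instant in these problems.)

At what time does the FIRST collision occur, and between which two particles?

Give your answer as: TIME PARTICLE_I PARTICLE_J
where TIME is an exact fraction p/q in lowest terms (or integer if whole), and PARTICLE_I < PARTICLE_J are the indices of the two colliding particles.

Pair (0,1): pos 2,3 vel 0,0 -> not approaching (rel speed 0 <= 0)
Pair (1,2): pos 3,6 vel 0,4 -> not approaching (rel speed -4 <= 0)
Pair (2,3): pos 6,19 vel 4,-2 -> gap=13, closing at 6/unit, collide at t=13/6
Earliest collision: t=13/6 between 2 and 3

Answer: 13/6 2 3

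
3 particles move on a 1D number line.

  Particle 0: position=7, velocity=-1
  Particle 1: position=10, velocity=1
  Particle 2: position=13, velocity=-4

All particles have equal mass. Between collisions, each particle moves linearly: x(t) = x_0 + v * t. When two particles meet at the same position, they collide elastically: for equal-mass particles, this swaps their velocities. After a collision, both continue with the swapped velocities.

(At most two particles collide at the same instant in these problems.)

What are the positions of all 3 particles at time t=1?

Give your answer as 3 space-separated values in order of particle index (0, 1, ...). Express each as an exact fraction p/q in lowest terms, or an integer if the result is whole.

Answer: 6 9 11

Derivation:
Collision at t=3/5: particles 1 and 2 swap velocities; positions: p0=32/5 p1=53/5 p2=53/5; velocities now: v0=-1 v1=-4 v2=1
Advance to t=1 (no further collisions before then); velocities: v0=-1 v1=-4 v2=1; positions = 6 9 11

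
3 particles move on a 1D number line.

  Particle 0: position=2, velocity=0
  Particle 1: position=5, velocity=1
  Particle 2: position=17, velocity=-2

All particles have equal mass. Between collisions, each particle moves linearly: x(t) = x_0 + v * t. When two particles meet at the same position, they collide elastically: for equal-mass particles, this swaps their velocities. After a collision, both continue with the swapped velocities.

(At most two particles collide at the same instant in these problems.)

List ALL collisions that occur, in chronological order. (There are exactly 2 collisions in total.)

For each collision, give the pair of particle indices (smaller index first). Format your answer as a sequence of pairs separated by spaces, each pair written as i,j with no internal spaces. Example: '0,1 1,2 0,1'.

Answer: 1,2 0,1

Derivation:
Collision at t=4: particles 1 and 2 swap velocities; positions: p0=2 p1=9 p2=9; velocities now: v0=0 v1=-2 v2=1
Collision at t=15/2: particles 0 and 1 swap velocities; positions: p0=2 p1=2 p2=25/2; velocities now: v0=-2 v1=0 v2=1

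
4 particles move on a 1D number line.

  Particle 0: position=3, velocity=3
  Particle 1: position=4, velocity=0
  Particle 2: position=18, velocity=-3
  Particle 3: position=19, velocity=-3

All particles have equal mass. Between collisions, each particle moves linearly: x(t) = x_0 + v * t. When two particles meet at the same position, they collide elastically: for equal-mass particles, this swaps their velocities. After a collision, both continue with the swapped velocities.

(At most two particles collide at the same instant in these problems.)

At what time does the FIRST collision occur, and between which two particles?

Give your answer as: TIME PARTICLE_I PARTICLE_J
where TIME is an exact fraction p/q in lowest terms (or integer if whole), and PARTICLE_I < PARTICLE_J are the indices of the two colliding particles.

Answer: 1/3 0 1

Derivation:
Pair (0,1): pos 3,4 vel 3,0 -> gap=1, closing at 3/unit, collide at t=1/3
Pair (1,2): pos 4,18 vel 0,-3 -> gap=14, closing at 3/unit, collide at t=14/3
Pair (2,3): pos 18,19 vel -3,-3 -> not approaching (rel speed 0 <= 0)
Earliest collision: t=1/3 between 0 and 1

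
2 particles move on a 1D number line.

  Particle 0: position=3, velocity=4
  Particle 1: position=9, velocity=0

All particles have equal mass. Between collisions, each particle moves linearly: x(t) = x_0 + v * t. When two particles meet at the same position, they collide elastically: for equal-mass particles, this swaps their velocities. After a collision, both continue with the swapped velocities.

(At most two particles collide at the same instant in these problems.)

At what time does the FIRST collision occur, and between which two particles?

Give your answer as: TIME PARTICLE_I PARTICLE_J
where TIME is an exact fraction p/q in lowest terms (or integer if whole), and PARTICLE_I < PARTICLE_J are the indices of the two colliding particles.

Answer: 3/2 0 1

Derivation:
Pair (0,1): pos 3,9 vel 4,0 -> gap=6, closing at 4/unit, collide at t=3/2
Earliest collision: t=3/2 between 0 and 1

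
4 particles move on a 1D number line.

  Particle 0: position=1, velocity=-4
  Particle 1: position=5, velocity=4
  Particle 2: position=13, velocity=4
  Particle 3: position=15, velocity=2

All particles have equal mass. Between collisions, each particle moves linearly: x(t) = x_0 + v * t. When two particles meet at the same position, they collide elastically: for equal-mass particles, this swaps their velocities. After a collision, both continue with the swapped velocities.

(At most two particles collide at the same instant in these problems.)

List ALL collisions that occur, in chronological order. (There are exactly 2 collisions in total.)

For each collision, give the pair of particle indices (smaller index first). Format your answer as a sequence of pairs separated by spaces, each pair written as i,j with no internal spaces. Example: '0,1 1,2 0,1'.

Answer: 2,3 1,2

Derivation:
Collision at t=1: particles 2 and 3 swap velocities; positions: p0=-3 p1=9 p2=17 p3=17; velocities now: v0=-4 v1=4 v2=2 v3=4
Collision at t=5: particles 1 and 2 swap velocities; positions: p0=-19 p1=25 p2=25 p3=33; velocities now: v0=-4 v1=2 v2=4 v3=4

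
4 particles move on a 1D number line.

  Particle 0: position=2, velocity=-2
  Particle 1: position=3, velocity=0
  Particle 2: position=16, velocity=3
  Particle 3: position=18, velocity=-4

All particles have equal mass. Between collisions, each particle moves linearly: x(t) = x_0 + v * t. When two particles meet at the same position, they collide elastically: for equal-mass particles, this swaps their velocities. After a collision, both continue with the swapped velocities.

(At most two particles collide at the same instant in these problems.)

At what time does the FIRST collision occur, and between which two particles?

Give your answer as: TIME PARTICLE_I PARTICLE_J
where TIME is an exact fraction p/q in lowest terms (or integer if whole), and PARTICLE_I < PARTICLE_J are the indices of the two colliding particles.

Answer: 2/7 2 3

Derivation:
Pair (0,1): pos 2,3 vel -2,0 -> not approaching (rel speed -2 <= 0)
Pair (1,2): pos 3,16 vel 0,3 -> not approaching (rel speed -3 <= 0)
Pair (2,3): pos 16,18 vel 3,-4 -> gap=2, closing at 7/unit, collide at t=2/7
Earliest collision: t=2/7 between 2 and 3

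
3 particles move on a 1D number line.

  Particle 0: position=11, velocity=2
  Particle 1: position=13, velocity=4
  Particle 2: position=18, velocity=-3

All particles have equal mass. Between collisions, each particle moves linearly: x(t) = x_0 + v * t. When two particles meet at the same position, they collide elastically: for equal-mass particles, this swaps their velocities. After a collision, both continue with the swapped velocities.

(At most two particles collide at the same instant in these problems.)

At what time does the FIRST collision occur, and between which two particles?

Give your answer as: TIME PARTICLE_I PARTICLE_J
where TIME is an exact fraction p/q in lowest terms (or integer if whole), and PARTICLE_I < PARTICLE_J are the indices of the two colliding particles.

Answer: 5/7 1 2

Derivation:
Pair (0,1): pos 11,13 vel 2,4 -> not approaching (rel speed -2 <= 0)
Pair (1,2): pos 13,18 vel 4,-3 -> gap=5, closing at 7/unit, collide at t=5/7
Earliest collision: t=5/7 between 1 and 2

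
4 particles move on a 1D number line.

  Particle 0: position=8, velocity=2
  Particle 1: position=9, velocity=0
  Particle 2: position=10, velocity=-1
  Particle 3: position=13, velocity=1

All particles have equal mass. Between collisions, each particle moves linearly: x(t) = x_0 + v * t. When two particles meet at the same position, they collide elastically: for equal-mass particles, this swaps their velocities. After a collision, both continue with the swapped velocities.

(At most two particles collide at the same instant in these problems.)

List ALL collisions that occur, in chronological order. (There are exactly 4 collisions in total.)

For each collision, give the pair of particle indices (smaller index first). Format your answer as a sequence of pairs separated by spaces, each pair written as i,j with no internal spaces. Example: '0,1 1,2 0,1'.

Answer: 0,1 1,2 0,1 2,3

Derivation:
Collision at t=1/2: particles 0 and 1 swap velocities; positions: p0=9 p1=9 p2=19/2 p3=27/2; velocities now: v0=0 v1=2 v2=-1 v3=1
Collision at t=2/3: particles 1 and 2 swap velocities; positions: p0=9 p1=28/3 p2=28/3 p3=41/3; velocities now: v0=0 v1=-1 v2=2 v3=1
Collision at t=1: particles 0 and 1 swap velocities; positions: p0=9 p1=9 p2=10 p3=14; velocities now: v0=-1 v1=0 v2=2 v3=1
Collision at t=5: particles 2 and 3 swap velocities; positions: p0=5 p1=9 p2=18 p3=18; velocities now: v0=-1 v1=0 v2=1 v3=2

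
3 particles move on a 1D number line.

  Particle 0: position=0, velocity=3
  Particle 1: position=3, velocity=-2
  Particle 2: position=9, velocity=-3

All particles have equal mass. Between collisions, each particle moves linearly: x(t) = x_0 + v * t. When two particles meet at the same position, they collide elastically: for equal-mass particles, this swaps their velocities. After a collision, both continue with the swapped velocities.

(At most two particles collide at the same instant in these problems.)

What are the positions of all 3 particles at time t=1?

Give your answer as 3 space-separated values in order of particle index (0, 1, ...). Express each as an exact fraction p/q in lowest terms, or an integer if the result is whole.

Answer: 1 3 6

Derivation:
Collision at t=3/5: particles 0 and 1 swap velocities; positions: p0=9/5 p1=9/5 p2=36/5; velocities now: v0=-2 v1=3 v2=-3
Advance to t=1 (no further collisions before then); velocities: v0=-2 v1=3 v2=-3; positions = 1 3 6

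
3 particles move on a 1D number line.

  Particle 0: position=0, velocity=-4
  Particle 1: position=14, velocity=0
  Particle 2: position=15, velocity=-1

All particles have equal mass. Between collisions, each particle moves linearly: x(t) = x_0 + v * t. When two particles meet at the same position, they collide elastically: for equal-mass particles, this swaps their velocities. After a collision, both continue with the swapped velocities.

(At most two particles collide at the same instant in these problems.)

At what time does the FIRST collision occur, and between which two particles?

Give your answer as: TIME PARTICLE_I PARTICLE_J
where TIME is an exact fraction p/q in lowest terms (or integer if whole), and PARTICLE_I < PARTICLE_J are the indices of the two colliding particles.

Pair (0,1): pos 0,14 vel -4,0 -> not approaching (rel speed -4 <= 0)
Pair (1,2): pos 14,15 vel 0,-1 -> gap=1, closing at 1/unit, collide at t=1
Earliest collision: t=1 between 1 and 2

Answer: 1 1 2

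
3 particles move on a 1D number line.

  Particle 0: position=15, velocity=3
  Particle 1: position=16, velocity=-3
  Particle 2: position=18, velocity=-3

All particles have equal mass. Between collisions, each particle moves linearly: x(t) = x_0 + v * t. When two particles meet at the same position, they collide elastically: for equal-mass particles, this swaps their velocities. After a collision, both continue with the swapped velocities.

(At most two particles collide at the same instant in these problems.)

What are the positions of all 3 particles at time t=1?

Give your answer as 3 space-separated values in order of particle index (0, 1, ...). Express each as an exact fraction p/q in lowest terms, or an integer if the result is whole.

Collision at t=1/6: particles 0 and 1 swap velocities; positions: p0=31/2 p1=31/2 p2=35/2; velocities now: v0=-3 v1=3 v2=-3
Collision at t=1/2: particles 1 and 2 swap velocities; positions: p0=29/2 p1=33/2 p2=33/2; velocities now: v0=-3 v1=-3 v2=3
Advance to t=1 (no further collisions before then); velocities: v0=-3 v1=-3 v2=3; positions = 13 15 18

Answer: 13 15 18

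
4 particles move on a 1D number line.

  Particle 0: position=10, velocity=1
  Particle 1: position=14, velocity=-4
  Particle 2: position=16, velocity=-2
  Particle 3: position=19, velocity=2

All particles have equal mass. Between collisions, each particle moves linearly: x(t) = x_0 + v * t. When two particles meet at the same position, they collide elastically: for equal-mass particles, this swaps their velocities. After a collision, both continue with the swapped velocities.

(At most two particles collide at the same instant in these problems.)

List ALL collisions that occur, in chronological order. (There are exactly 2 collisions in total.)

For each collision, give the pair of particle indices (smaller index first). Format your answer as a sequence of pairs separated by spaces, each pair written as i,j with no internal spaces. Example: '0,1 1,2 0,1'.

Collision at t=4/5: particles 0 and 1 swap velocities; positions: p0=54/5 p1=54/5 p2=72/5 p3=103/5; velocities now: v0=-4 v1=1 v2=-2 v3=2
Collision at t=2: particles 1 and 2 swap velocities; positions: p0=6 p1=12 p2=12 p3=23; velocities now: v0=-4 v1=-2 v2=1 v3=2

Answer: 0,1 1,2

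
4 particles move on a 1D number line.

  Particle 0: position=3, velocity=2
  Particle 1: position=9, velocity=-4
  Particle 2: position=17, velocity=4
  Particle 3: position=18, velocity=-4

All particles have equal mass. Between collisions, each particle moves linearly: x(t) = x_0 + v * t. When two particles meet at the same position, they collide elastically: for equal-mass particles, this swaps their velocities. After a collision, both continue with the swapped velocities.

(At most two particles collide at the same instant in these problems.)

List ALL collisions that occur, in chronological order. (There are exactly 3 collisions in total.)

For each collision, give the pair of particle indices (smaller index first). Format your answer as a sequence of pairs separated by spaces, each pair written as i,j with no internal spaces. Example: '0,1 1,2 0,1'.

Collision at t=1/8: particles 2 and 3 swap velocities; positions: p0=13/4 p1=17/2 p2=35/2 p3=35/2; velocities now: v0=2 v1=-4 v2=-4 v3=4
Collision at t=1: particles 0 and 1 swap velocities; positions: p0=5 p1=5 p2=14 p3=21; velocities now: v0=-4 v1=2 v2=-4 v3=4
Collision at t=5/2: particles 1 and 2 swap velocities; positions: p0=-1 p1=8 p2=8 p3=27; velocities now: v0=-4 v1=-4 v2=2 v3=4

Answer: 2,3 0,1 1,2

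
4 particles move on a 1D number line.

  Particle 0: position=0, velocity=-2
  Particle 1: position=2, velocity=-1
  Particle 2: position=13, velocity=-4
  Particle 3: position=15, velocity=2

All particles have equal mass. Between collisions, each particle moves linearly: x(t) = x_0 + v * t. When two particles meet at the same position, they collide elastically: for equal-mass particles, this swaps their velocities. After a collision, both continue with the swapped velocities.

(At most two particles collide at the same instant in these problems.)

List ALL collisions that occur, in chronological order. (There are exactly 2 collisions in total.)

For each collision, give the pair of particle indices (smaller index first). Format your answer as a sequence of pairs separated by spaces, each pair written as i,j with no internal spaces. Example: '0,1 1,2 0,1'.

Answer: 1,2 0,1

Derivation:
Collision at t=11/3: particles 1 and 2 swap velocities; positions: p0=-22/3 p1=-5/3 p2=-5/3 p3=67/3; velocities now: v0=-2 v1=-4 v2=-1 v3=2
Collision at t=13/2: particles 0 and 1 swap velocities; positions: p0=-13 p1=-13 p2=-9/2 p3=28; velocities now: v0=-4 v1=-2 v2=-1 v3=2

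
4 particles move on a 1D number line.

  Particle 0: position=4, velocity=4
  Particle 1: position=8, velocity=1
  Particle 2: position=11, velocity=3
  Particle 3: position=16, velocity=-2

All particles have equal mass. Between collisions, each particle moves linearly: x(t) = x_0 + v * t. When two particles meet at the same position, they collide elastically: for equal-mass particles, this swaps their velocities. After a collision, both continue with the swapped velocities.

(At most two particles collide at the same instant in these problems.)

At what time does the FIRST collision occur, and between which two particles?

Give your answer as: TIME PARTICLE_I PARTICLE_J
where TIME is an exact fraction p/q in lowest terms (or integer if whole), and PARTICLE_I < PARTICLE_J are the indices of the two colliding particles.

Answer: 1 2 3

Derivation:
Pair (0,1): pos 4,8 vel 4,1 -> gap=4, closing at 3/unit, collide at t=4/3
Pair (1,2): pos 8,11 vel 1,3 -> not approaching (rel speed -2 <= 0)
Pair (2,3): pos 11,16 vel 3,-2 -> gap=5, closing at 5/unit, collide at t=1
Earliest collision: t=1 between 2 and 3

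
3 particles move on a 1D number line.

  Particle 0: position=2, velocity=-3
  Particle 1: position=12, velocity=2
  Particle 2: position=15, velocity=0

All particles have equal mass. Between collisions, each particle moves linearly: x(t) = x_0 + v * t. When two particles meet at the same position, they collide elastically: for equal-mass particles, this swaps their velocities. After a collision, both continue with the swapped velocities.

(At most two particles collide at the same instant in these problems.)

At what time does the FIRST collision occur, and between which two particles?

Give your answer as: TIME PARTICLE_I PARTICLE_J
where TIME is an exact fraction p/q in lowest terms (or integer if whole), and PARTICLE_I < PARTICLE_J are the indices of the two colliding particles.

Answer: 3/2 1 2

Derivation:
Pair (0,1): pos 2,12 vel -3,2 -> not approaching (rel speed -5 <= 0)
Pair (1,2): pos 12,15 vel 2,0 -> gap=3, closing at 2/unit, collide at t=3/2
Earliest collision: t=3/2 between 1 and 2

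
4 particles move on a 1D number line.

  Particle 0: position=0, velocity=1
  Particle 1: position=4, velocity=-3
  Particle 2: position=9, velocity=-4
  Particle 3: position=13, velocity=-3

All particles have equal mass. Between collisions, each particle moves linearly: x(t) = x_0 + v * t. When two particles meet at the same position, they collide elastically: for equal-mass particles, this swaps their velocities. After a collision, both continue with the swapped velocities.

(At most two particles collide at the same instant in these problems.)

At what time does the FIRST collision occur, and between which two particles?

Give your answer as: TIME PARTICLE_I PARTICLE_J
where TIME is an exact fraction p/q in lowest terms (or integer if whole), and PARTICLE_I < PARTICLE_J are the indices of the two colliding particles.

Answer: 1 0 1

Derivation:
Pair (0,1): pos 0,4 vel 1,-3 -> gap=4, closing at 4/unit, collide at t=1
Pair (1,2): pos 4,9 vel -3,-4 -> gap=5, closing at 1/unit, collide at t=5
Pair (2,3): pos 9,13 vel -4,-3 -> not approaching (rel speed -1 <= 0)
Earliest collision: t=1 between 0 and 1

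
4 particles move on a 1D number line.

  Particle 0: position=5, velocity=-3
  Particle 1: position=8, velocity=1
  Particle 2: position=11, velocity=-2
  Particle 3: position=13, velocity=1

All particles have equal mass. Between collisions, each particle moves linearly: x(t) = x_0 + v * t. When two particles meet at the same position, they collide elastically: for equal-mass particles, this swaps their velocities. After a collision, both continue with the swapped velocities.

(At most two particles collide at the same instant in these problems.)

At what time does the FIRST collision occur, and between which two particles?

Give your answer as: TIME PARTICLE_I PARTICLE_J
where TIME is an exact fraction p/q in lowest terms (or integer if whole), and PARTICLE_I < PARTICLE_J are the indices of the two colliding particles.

Answer: 1 1 2

Derivation:
Pair (0,1): pos 5,8 vel -3,1 -> not approaching (rel speed -4 <= 0)
Pair (1,2): pos 8,11 vel 1,-2 -> gap=3, closing at 3/unit, collide at t=1
Pair (2,3): pos 11,13 vel -2,1 -> not approaching (rel speed -3 <= 0)
Earliest collision: t=1 between 1 and 2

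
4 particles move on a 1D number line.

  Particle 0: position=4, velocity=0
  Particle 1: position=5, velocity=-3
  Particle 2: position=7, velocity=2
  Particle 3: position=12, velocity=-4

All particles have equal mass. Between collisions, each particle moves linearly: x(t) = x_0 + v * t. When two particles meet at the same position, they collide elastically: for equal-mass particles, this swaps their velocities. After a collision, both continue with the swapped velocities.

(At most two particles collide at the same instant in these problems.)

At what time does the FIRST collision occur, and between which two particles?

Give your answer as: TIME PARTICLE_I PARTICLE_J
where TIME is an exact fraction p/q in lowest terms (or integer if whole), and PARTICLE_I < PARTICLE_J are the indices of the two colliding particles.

Answer: 1/3 0 1

Derivation:
Pair (0,1): pos 4,5 vel 0,-3 -> gap=1, closing at 3/unit, collide at t=1/3
Pair (1,2): pos 5,7 vel -3,2 -> not approaching (rel speed -5 <= 0)
Pair (2,3): pos 7,12 vel 2,-4 -> gap=5, closing at 6/unit, collide at t=5/6
Earliest collision: t=1/3 between 0 and 1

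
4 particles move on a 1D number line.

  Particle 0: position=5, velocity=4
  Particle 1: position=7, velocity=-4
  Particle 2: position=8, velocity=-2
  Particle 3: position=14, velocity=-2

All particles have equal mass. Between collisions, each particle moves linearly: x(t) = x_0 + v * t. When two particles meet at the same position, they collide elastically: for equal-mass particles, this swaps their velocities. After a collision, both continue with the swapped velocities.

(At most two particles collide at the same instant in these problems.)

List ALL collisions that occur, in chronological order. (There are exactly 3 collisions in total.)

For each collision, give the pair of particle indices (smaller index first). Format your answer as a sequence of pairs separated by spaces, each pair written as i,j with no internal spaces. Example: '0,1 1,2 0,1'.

Collision at t=1/4: particles 0 and 1 swap velocities; positions: p0=6 p1=6 p2=15/2 p3=27/2; velocities now: v0=-4 v1=4 v2=-2 v3=-2
Collision at t=1/2: particles 1 and 2 swap velocities; positions: p0=5 p1=7 p2=7 p3=13; velocities now: v0=-4 v1=-2 v2=4 v3=-2
Collision at t=3/2: particles 2 and 3 swap velocities; positions: p0=1 p1=5 p2=11 p3=11; velocities now: v0=-4 v1=-2 v2=-2 v3=4

Answer: 0,1 1,2 2,3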